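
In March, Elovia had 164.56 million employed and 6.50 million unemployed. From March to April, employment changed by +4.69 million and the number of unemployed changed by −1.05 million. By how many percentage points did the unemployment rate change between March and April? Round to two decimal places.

The unemployment rate changed by −0.68 percentage points.

March: labor force = 164.56 + 6.50 = 171.06; u = 6.50/171.06 = 3.80%.
April: labor force = 169.25 + 5.45 = 174.70; u = 5.45/174.70 = 3.12%.
Change = 3.12% − 3.80% = −0.68 pp.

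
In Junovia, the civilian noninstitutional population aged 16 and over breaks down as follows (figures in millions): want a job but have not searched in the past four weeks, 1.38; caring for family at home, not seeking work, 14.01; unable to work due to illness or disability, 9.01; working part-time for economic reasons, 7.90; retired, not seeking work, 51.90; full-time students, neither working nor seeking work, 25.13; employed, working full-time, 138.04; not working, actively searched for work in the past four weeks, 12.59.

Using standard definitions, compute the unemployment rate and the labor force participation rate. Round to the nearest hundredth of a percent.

Employed = 7.90 + 138.04 = 145.94 million (anyone who worked, including part-time for economic reasons, counts as employed).
Unemployed = 12.59 million.
Labor force = 145.94 + 12.59 = 158.53 million.
Not in labor force = 1.38 + 14.01 + 9.01 + 51.90 + 25.13 = 101.43 million (those not working and not actively searching are outside the labor force — including those who want a job but have given up searching).
Civilian working-age population = 158.53 + 101.43 = 259.96 million.
Unemployment rate = 12.59 / 158.53 = 7.94%.
Labor force participation rate = 158.53 / 259.96 = 60.98%.

Unemployment rate ≈ 7.94%; labor force participation rate ≈ 60.98%.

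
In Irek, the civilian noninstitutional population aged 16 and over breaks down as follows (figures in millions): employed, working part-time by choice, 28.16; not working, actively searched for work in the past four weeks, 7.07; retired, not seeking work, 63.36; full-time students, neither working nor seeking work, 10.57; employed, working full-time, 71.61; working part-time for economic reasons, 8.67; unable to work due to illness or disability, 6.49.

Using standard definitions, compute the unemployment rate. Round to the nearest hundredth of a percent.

Employed = 28.16 + 71.61 + 8.67 = 108.44 million (anyone who worked, including part-time for economic reasons, counts as employed).
Unemployed = 7.07 million.
Labor force = 108.44 + 7.07 = 115.51 million.
Unemployment rate = 7.07 / 115.51 = 6.12%.

Unemployment rate ≈ 6.12%.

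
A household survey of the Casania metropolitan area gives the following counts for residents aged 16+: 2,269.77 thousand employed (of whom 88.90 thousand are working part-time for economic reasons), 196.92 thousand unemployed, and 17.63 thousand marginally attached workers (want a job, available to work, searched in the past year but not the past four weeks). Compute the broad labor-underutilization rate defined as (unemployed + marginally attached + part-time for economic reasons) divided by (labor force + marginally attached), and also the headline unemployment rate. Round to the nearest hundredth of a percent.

Broad underutilization rate ≈ 12.21%; headline unemployment rate ≈ 7.98%.

Labor force = 2,269.77 + 196.92 = 2,466.69 thousand.
Numerator = 196.92 + 17.63 + 88.90 = 303.45 thousand.
Denominator = 2,466.69 + 17.63 = 2,484.32 thousand.
Broad rate = 303.45 / 2,484.32 = 12.21%.
Headline unemployment rate = 196.92 / 2,466.69 = 7.98%.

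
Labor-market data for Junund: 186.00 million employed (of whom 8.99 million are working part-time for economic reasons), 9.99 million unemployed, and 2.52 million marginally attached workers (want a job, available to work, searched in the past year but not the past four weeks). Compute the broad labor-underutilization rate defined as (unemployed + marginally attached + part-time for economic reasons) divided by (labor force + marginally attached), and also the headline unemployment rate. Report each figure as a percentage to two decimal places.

Labor force = 186.00 + 9.99 = 195.99 million.
Numerator = 9.99 + 2.52 + 8.99 = 21.50 million.
Denominator = 195.99 + 2.52 = 198.51 million.
Broad rate = 21.50 / 198.51 = 10.83%.
Headline unemployment rate = 9.99 / 195.99 = 5.10%.

Broad underutilization rate ≈ 10.83%; headline unemployment rate ≈ 5.10%.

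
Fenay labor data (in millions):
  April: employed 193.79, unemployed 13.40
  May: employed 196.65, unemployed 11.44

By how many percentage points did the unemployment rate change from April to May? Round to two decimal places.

April: labor force = 193.79 + 13.40 = 207.19; u = 13.40/207.19 = 6.47%.
May: labor force = 196.65 + 11.44 = 208.09; u = 11.44/208.09 = 5.50%.
Change = 5.50% − 6.47% = −0.97 pp.

The unemployment rate changed by −0.97 percentage points.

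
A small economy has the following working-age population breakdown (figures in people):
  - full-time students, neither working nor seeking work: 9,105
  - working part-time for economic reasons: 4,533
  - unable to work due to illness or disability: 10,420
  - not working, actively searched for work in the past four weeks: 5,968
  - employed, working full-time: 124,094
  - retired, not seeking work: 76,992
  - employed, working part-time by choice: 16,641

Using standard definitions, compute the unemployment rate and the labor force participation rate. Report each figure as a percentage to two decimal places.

Employed = 4,533 + 124,094 + 16,641 = 145,268 (anyone who worked, including part-time for economic reasons, counts as employed).
Unemployed = 5,968.
Labor force = 145,268 + 5,968 = 151,236.
Not in labor force = 9,105 + 10,420 + 76,992 = 96,517 (those not working and not actively searching are outside the labor force).
Civilian working-age population = 151,236 + 96,517 = 247,753.
Unemployment rate = 5,968 / 151,236 = 3.95%.
Labor force participation rate = 151,236 / 247,753 = 61.04%.

Unemployment rate ≈ 3.95%; labor force participation rate ≈ 61.04%.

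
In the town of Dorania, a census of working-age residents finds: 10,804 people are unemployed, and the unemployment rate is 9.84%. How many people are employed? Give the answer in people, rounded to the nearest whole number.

Labor force = U / u = 10,804 / 0.0984 ≈ 109,797.
Employed = labor force − unemployed = 109,797 − 10,804 = 98,993.

About 98,993 are employed.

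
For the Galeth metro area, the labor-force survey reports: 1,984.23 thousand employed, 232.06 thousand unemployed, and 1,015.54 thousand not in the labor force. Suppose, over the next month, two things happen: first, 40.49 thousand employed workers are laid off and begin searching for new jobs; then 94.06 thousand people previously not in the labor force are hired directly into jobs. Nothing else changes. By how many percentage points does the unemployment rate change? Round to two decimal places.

The unemployment rate changes by +1.33 percentage points.

Initially, labor force = 1,984.23 + 232.06 = 2,216.29 thousand, so u = 232.06/2,216.29 = 10.47%.
After the first change, employed falls and unemployed rises by 40.49; labor force unchanged → E = 1,943.74, U = 272.55, labor force = 2,216.29 thousand.
After the second change, employed and labor force both rise by 94.06; unemployed unchanged → E = 2,037.80, U = 272.55, labor force = 2,310.35 thousand.
New unemployment rate = 272.55 / 2,310.35 = 11.80%.
Change = 11.80% − 10.47% = +1.33 percentage points.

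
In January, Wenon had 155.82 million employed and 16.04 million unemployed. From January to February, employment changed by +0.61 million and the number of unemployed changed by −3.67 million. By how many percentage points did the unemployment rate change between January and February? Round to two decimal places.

January: labor force = 155.82 + 16.04 = 171.86; u = 16.04/171.86 = 9.33%.
February: labor force = 156.43 + 12.37 = 168.80; u = 12.37/168.80 = 7.33%.
Change = 7.33% − 9.33% = −2.00 pp.

The unemployment rate changed by −2.00 percentage points.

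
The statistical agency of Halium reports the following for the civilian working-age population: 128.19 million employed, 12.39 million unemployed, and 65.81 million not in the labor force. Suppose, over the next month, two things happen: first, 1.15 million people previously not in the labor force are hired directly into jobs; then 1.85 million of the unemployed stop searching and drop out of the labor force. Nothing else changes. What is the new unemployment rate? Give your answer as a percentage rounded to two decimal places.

Initially, labor force = 128.19 + 12.39 = 140.58 million, so u = 12.39/140.58 = 8.81%.
After the first change, employed and labor force both rise by 1.15; unemployed unchanged → E = 129.34, U = 12.39, labor force = 141.73 million.
After the second change, unemployed and labor force both fall by 1.85 → E = 129.34, U = 10.54, labor force = 139.88 million.
New unemployment rate = 10.54 / 139.88 = 7.54%.

New unemployment rate ≈ 7.54%.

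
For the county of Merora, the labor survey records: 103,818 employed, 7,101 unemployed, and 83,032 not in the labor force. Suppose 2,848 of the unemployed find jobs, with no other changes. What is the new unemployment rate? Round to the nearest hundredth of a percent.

Initially, labor force = 103,818 + 7,101 = 110,919, so u = 7,101/110,919 = 6.40%.
After the change, unemployed falls and employed rises by 2,848; labor force unchanged → E = 106,666, U = 4,253, labor force = 110,919.
New unemployment rate = 4,253 / 110,919 = 3.83%.

New unemployment rate ≈ 3.83%.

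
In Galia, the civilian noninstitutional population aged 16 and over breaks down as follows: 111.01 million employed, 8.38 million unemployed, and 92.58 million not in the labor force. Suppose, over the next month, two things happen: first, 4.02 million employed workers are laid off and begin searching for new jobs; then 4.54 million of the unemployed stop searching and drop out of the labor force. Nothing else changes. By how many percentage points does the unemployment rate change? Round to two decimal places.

Initially, labor force = 111.01 + 8.38 = 119.39 million, so u = 8.38/119.39 = 7.02%.
After the first change, employed falls and unemployed rises by 4.02; labor force unchanged → E = 106.99, U = 12.40, labor force = 119.39 million.
After the second change, unemployed and labor force both fall by 4.54 → E = 106.99, U = 7.86, labor force = 114.85 million.
New unemployment rate = 7.86 / 114.85 = 6.84%.
Change = 6.84% − 7.02% = −0.18 percentage points.

The unemployment rate changes by −0.18 percentage points.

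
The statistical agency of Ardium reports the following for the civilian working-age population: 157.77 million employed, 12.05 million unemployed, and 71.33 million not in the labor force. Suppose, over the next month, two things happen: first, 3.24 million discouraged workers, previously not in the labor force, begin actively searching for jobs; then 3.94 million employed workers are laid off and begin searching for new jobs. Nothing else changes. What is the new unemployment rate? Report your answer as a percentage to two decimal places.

New unemployment rate ≈ 11.11%.

Initially, labor force = 157.77 + 12.05 = 169.82 million, so u = 12.05/169.82 = 7.10%.
After the first change, unemployed and labor force both rise by 3.24 → E = 157.77, U = 15.29, labor force = 173.06 million.
After the second change, employed falls and unemployed rises by 3.94; labor force unchanged → E = 153.83, U = 19.23, labor force = 173.06 million.
New unemployment rate = 19.23 / 173.06 = 11.11%.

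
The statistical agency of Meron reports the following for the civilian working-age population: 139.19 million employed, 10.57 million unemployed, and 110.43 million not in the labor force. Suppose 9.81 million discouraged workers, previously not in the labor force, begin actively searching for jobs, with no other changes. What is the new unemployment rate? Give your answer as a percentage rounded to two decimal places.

New unemployment rate ≈ 12.77%.

Initially, labor force = 139.19 + 10.57 = 149.76 million, so u = 10.57/149.76 = 7.06%.
After the change, unemployed and labor force both rise by 9.81 → E = 139.19, U = 20.38, labor force = 159.57 million.
New unemployment rate = 20.38 / 159.57 = 12.77%.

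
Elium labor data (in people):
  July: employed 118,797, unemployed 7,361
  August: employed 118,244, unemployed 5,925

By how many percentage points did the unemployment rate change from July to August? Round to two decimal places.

July: labor force = 118,797 + 7,361 = 126,158; u = 7,361/126,158 = 5.83%.
August: labor force = 118,244 + 5,925 = 124,169; u = 5,925/124,169 = 4.77%.
Change = 4.77% − 5.83% = −1.06 pp.

The unemployment rate changed by −1.06 percentage points.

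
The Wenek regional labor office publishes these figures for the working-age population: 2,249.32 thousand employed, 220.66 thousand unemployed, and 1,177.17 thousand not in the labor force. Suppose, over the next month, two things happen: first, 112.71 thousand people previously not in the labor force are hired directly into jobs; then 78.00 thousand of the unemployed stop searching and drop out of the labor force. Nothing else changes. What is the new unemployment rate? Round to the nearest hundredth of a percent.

New unemployment rate ≈ 5.70%.

Initially, labor force = 2,249.32 + 220.66 = 2,469.98 thousand, so u = 220.66/2,469.98 = 8.93%.
After the first change, employed and labor force both rise by 112.71; unemployed unchanged → E = 2,362.03, U = 220.66, labor force = 2,582.69 thousand.
After the second change, unemployed and labor force both fall by 78.00 → E = 2,362.03, U = 142.66, labor force = 2,504.69 thousand.
New unemployment rate = 142.66 / 2,504.69 = 5.70%.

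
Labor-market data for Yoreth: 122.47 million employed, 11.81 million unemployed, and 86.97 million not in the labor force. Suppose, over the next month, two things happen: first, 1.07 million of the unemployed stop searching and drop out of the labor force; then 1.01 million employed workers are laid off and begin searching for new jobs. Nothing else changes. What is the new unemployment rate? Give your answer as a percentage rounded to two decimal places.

Initially, labor force = 122.47 + 11.81 = 134.28 million, so u = 11.81/134.28 = 8.80%.
After the first change, unemployed and labor force both fall by 1.07 → E = 122.47, U = 10.74, labor force = 133.21 million.
After the second change, employed falls and unemployed rises by 1.01; labor force unchanged → E = 121.46, U = 11.75, labor force = 133.21 million.
New unemployment rate = 11.75 / 133.21 = 8.82%.

New unemployment rate ≈ 8.82%.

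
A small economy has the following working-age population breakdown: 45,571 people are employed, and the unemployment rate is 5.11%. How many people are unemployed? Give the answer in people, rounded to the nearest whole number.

Let U be the number unemployed. The labor force is E + U, and U/(E+U) = 0.0511.
So U = 0.0511 × 45,571 / (1 − 0.0511) = 2328.68 / 0.9489 ≈ 2,454.

About 2,454 are unemployed.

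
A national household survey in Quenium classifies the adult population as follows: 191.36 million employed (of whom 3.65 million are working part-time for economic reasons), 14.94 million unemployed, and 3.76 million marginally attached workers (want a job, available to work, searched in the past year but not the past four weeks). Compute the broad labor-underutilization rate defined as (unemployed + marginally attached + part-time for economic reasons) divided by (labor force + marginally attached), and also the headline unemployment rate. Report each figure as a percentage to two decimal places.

Labor force = 191.36 + 14.94 = 206.30 million.
Numerator = 14.94 + 3.76 + 3.65 = 22.35 million.
Denominator = 206.30 + 3.76 = 210.06 million.
Broad rate = 22.35 / 210.06 = 10.64%.
Headline unemployment rate = 14.94 / 206.30 = 7.24%.

Broad underutilization rate ≈ 10.64%; headline unemployment rate ≈ 7.24%.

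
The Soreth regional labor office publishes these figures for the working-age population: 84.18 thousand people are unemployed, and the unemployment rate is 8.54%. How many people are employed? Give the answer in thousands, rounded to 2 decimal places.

Labor force = U / u = 84.18 / 0.0854 ≈ 985.71 thousand.
Employed = labor force − unemployed = 985.71 − 84.18 = 901.53 thousand.

About 901.53 thousand are employed.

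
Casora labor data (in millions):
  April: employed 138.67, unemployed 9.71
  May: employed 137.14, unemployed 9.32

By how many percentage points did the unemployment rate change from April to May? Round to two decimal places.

The unemployment rate changed by −0.18 percentage points.

April: labor force = 138.67 + 9.71 = 148.38; u = 9.71/148.38 = 6.54%.
May: labor force = 137.14 + 9.32 = 146.46; u = 9.32/146.46 = 6.36%.
Change = 6.36% − 6.54% = −0.18 pp.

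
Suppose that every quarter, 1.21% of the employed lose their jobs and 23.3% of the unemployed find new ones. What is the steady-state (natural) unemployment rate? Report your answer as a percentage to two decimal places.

Steady-state unemployment rate ≈ 4.94%.

At steady state the flows balance: s·E = f·U, so U/(E+U) = s/(s+f).
u* = 1.21 / (1.21 + 23.3) = 1.21 / 24.51 = 4.94%.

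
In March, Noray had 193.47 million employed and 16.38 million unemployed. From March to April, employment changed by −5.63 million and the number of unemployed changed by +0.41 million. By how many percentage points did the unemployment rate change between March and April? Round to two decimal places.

March: labor force = 193.47 + 16.38 = 209.85; u = 16.38/209.85 = 7.81%.
April: labor force = 187.84 + 16.79 = 204.63; u = 16.79/204.63 = 8.21%.
Change = 8.21% − 7.81% = +0.40 pp.

The unemployment rate changed by +0.40 percentage points.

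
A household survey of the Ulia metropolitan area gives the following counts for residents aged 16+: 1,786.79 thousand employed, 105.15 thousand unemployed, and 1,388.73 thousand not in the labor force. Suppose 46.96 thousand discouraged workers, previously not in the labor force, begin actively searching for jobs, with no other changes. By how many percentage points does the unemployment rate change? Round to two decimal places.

The unemployment rate changes by +2.29 percentage points.

Initially, labor force = 1,786.79 + 105.15 = 1,891.94 thousand, so u = 105.15/1,891.94 = 5.56%.
After the change, unemployed and labor force both rise by 46.96 → E = 1,786.79, U = 152.11, labor force = 1,938.90 thousand.
New unemployment rate = 152.11 / 1,938.90 = 7.85%.
Change = 7.85% − 5.56% = +2.29 percentage points.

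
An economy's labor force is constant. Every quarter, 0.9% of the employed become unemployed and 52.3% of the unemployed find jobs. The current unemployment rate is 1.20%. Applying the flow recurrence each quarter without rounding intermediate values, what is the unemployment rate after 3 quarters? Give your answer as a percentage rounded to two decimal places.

With a fixed labor force, u_{t+1} = u_t + s·(1−u_t) − f·u_t = u_t·(1−s−f) + s.
Here 1−s−f = 0.468 and s = 0.009.
u_1 = 0.012000 × 0.468 + 0.009 = 0.014616.
u_2 = 0.014616 × 0.468 + 0.009 = 0.015840.
u_3 = 0.015840 × 0.468 + 0.009 = 0.016413.

Unemployment rate after three quarters ≈ 1.64%.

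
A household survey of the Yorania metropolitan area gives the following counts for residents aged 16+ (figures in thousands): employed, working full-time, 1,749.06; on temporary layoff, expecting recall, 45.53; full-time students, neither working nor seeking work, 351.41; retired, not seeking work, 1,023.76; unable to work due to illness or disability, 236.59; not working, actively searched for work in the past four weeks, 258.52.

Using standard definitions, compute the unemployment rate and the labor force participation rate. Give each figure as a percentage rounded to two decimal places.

Employed = 1,749.06 thousand.
Unemployed = 45.53 + 258.52 = 304.05 thousand (jobless and actively searching, or on temporary layoff).
Labor force = 1,749.06 + 304.05 = 2,053.11 thousand.
Not in labor force = 351.41 + 1,023.76 + 236.59 = 1,611.76 thousand (those not working and not actively searching are outside the labor force).
Civilian working-age population = 2,053.11 + 1,611.76 = 3,664.87 thousand.
Unemployment rate = 304.05 / 2,053.11 = 14.81%.
Labor force participation rate = 2,053.11 / 3,664.87 = 56.02%.

Unemployment rate ≈ 14.81%; labor force participation rate ≈ 56.02%.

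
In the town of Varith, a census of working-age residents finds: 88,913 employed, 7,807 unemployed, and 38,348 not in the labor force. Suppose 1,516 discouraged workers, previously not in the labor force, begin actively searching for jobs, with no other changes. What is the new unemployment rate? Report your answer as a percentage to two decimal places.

New unemployment rate ≈ 9.49%.

Initially, labor force = 88,913 + 7,807 = 96,720, so u = 7,807/96,720 = 8.07%.
After the change, unemployed and labor force both rise by 1,516 → E = 88,913, U = 9,323, labor force = 98,236.
New unemployment rate = 9,323 / 98,236 = 9.49%.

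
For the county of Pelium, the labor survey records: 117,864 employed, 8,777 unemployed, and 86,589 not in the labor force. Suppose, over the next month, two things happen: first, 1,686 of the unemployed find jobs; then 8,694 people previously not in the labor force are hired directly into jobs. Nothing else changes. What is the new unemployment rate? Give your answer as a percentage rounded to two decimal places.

Initially, labor force = 117,864 + 8,777 = 126,641, so u = 8,777/126,641 = 6.93%.
After the first change, unemployed falls and employed rises by 1,686; labor force unchanged → E = 119,550, U = 7,091, labor force = 126,641.
After the second change, employed and labor force both rise by 8,694; unemployed unchanged → E = 128,244, U = 7,091, labor force = 135,335.
New unemployment rate = 7,091 / 135,335 = 5.24%.

New unemployment rate ≈ 5.24%.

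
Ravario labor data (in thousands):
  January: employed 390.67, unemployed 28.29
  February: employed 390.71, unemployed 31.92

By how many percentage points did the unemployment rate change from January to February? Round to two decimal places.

January: labor force = 390.67 + 28.29 = 418.96; u = 28.29/418.96 = 6.75%.
February: labor force = 390.71 + 31.92 = 422.63; u = 31.92/422.63 = 7.55%.
Change = 7.55% − 6.75% = +0.80 pp.

The unemployment rate changed by +0.80 percentage points.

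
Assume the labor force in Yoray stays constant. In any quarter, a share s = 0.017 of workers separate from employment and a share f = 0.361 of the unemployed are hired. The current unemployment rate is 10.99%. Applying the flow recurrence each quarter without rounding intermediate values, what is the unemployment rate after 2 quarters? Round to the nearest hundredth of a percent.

With a fixed labor force, u_{t+1} = u_t + s·(1−u_t) − f·u_t = u_t·(1−s−f) + s.
Here 1−s−f = 0.622 and s = 0.017.
u_1 = 0.109900 × 0.622 + 0.017 = 0.085358.
u_2 = 0.085358 × 0.622 + 0.017 = 0.070093.

Unemployment rate after two quarters ≈ 7.01%.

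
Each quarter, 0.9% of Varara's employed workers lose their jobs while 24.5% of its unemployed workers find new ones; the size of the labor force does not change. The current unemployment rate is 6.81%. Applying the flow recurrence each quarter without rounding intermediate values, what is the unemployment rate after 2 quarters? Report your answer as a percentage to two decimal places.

With a fixed labor force, u_{t+1} = u_t + s·(1−u_t) − f·u_t = u_t·(1−s−f) + s.
Here 1−s−f = 0.746 and s = 0.009.
u_1 = 0.068100 × 0.746 + 0.009 = 0.059803.
u_2 = 0.059803 × 0.746 + 0.009 = 0.053613.

Unemployment rate after two quarters ≈ 5.36%.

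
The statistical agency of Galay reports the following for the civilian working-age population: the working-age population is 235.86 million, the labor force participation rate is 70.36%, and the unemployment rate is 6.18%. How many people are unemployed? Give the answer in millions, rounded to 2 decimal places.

Labor force = 0.7036 × 235.86 = 165.95 million.
Unemployed = 0.0618 × 165.95 ≈ 10.26 million.

About 10.26 million are unemployed.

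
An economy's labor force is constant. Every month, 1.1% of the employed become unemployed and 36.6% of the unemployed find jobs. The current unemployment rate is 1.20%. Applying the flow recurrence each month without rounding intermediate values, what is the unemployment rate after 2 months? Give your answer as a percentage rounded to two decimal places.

With a fixed labor force, u_{t+1} = u_t + s·(1−u_t) − f·u_t = u_t·(1−s−f) + s.
Here 1−s−f = 0.623 and s = 0.011.
u_1 = 0.012000 × 0.623 + 0.011 = 0.018476.
u_2 = 0.018476 × 0.623 + 0.011 = 0.022511.

Unemployment rate after two months ≈ 2.25%.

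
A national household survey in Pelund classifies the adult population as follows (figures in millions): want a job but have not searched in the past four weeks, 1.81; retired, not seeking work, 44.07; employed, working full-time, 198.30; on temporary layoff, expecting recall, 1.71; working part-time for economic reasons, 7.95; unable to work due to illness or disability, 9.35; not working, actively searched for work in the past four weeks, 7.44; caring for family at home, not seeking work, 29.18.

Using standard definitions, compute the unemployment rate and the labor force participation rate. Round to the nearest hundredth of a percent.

Employed = 198.30 + 7.95 = 206.25 million (anyone who worked, including part-time for economic reasons, counts as employed).
Unemployed = 1.71 + 7.44 = 9.15 million (jobless and actively searching, or on temporary layoff).
Labor force = 206.25 + 9.15 = 215.40 million.
Not in labor force = 1.81 + 44.07 + 9.35 + 29.18 = 84.41 million (those not working and not actively searching are outside the labor force — including those who want a job but have given up searching).
Civilian working-age population = 215.40 + 84.41 = 299.81 million.
Unemployment rate = 9.15 / 215.40 = 4.25%.
Labor force participation rate = 215.40 / 299.81 = 71.85%.

Unemployment rate ≈ 4.25%; labor force participation rate ≈ 71.85%.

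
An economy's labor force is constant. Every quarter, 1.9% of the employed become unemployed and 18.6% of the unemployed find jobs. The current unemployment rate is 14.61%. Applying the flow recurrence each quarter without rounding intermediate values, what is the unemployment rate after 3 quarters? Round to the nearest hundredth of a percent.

Unemployment rate after three quarters ≈ 11.95%.

With a fixed labor force, u_{t+1} = u_t + s·(1−u_t) − f·u_t = u_t·(1−s−f) + s.
Here 1−s−f = 0.795 and s = 0.019.
u_1 = 0.146100 × 0.795 + 0.019 = 0.135150.
u_2 = 0.135150 × 0.795 + 0.019 = 0.126444.
u_3 = 0.126444 × 0.795 + 0.019 = 0.119523.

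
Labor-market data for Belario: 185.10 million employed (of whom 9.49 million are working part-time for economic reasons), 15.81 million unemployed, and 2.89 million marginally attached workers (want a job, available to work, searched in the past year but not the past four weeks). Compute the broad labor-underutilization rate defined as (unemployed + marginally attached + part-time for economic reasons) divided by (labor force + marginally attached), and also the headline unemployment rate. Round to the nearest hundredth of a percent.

Labor force = 185.10 + 15.81 = 200.91 million.
Numerator = 15.81 + 2.89 + 9.49 = 28.19 million.
Denominator = 200.91 + 2.89 = 203.80 million.
Broad rate = 28.19 / 203.80 = 13.83%.
Headline unemployment rate = 15.81 / 200.91 = 7.87%.

Broad underutilization rate ≈ 13.83%; headline unemployment rate ≈ 7.87%.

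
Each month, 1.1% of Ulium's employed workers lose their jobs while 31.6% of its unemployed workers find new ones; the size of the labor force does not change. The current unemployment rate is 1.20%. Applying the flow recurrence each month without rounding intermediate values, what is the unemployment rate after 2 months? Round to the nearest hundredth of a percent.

Unemployment rate after two months ≈ 2.38%.

With a fixed labor force, u_{t+1} = u_t + s·(1−u_t) − f·u_t = u_t·(1−s−f) + s.
Here 1−s−f = 0.673 and s = 0.011.
u_1 = 0.012000 × 0.673 + 0.011 = 0.019076.
u_2 = 0.019076 × 0.673 + 0.011 = 0.023838.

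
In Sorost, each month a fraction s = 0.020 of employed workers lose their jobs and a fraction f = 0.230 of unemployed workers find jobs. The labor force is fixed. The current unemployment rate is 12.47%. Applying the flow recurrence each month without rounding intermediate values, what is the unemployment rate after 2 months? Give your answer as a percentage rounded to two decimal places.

With a fixed labor force, u_{t+1} = u_t + s·(1−u_t) − f·u_t = u_t·(1−s−f) + s.
Here 1−s−f = 0.750 and s = 0.020.
u_1 = 0.124700 × 0.750 + 0.020 = 0.113525.
u_2 = 0.113525 × 0.750 + 0.020 = 0.105144.

Unemployment rate after two months ≈ 10.51%.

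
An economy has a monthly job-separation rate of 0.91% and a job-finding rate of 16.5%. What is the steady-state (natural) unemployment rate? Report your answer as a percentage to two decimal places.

At steady state the flows balance: s·E = f·U, so U/(E+U) = s/(s+f).
u* = 0.91 / (0.91 + 16.5) = 0.91 / 17.41 = 5.23%.

Steady-state unemployment rate ≈ 5.23%.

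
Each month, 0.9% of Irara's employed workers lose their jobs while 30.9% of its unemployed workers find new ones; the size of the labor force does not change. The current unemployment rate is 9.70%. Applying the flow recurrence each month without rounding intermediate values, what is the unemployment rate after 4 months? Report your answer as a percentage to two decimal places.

With a fixed labor force, u_{t+1} = u_t + s·(1−u_t) − f·u_t = u_t·(1−s−f) + s.
Here 1−s−f = 0.682 and s = 0.009.
u_1 = 0.097000 × 0.682 + 0.009 = 0.075154.
u_2 = 0.075154 × 0.682 + 0.009 = 0.060255.
u_3 = 0.060255 × 0.682 + 0.009 = 0.050094.
u_4 = 0.050094 × 0.682 + 0.009 = 0.043164.

Unemployment rate after four months ≈ 4.32%.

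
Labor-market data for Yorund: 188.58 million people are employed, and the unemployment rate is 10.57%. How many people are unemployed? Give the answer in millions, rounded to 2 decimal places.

About 22.29 million are unemployed.

Let U be the number unemployed. The labor force is E + U, and U/(E+U) = 0.1057.
So U = 0.1057 × 188.58 / (1 − 0.1057) = 19.9329 / 0.8943 ≈ 22.29 million.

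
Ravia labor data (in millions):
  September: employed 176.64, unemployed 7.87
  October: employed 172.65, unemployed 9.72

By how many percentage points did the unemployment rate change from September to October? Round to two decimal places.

The unemployment rate changed by +1.06 percentage points.

September: labor force = 176.64 + 7.87 = 184.51; u = 7.87/184.51 = 4.27%.
October: labor force = 172.65 + 9.72 = 182.37; u = 9.72/182.37 = 5.33%.
Change = 5.33% − 4.27% = +1.06 pp.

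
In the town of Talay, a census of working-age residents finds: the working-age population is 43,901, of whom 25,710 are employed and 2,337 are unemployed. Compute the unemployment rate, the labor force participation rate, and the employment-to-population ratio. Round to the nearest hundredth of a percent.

Unemployment rate ≈ 8.33%; labor force participation rate ≈ 63.89%; employment-population ratio ≈ 58.56%.

Labor force = employed + unemployed = 25,710 + 2,337 = 28,047.
Unemployment rate = 2,337 / 28,047 = 8.33%.
Labor force participation rate = 28,047 / 43,901 = 63.89%.
Employment-population ratio = 25,710 / 43,901 = 58.56%.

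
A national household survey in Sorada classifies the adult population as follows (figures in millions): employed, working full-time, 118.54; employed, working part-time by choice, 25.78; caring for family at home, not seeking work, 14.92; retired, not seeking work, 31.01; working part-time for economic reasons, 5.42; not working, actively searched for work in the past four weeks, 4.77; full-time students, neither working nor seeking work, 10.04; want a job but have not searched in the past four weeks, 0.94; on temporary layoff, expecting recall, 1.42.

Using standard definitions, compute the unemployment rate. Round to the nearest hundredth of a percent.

Employed = 118.54 + 25.78 + 5.42 = 149.74 million (anyone who worked, including part-time for economic reasons, counts as employed).
Unemployed = 4.77 + 1.42 = 6.19 million (jobless and actively searching, or on temporary layoff).
Labor force = 149.74 + 6.19 = 155.93 million.
Unemployment rate = 6.19 / 155.93 = 3.97%.

Unemployment rate ≈ 3.97%.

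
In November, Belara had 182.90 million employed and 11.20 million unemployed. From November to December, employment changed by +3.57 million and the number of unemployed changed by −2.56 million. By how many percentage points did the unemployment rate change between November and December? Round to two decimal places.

The unemployment rate changed by −1.34 percentage points.

November: labor force = 182.90 + 11.20 = 194.10; u = 11.20/194.10 = 5.77%.
December: labor force = 186.47 + 8.64 = 195.11; u = 8.64/195.11 = 4.43%.
Change = 4.43% − 5.77% = −1.34 pp.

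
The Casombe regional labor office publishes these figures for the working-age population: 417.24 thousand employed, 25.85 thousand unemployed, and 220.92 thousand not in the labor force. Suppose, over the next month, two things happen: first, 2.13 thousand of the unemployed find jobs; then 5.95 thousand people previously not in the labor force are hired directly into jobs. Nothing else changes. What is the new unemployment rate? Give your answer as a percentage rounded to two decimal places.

New unemployment rate ≈ 5.28%.

Initially, labor force = 417.24 + 25.85 = 443.09 thousand, so u = 25.85/443.09 = 5.83%.
After the first change, unemployed falls and employed rises by 2.13; labor force unchanged → E = 419.37, U = 23.72, labor force = 443.09 thousand.
After the second change, employed and labor force both rise by 5.95; unemployed unchanged → E = 425.32, U = 23.72, labor force = 449.04 thousand.
New unemployment rate = 23.72 / 449.04 = 5.28%.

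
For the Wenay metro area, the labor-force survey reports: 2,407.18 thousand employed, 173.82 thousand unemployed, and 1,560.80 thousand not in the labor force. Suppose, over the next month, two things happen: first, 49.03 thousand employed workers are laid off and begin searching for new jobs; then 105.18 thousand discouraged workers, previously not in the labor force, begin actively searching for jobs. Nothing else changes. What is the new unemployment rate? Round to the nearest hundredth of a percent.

Initially, labor force = 2,407.18 + 173.82 = 2,581.00 thousand, so u = 173.82/2,581.00 = 6.73%.
After the first change, employed falls and unemployed rises by 49.03; labor force unchanged → E = 2,358.15, U = 222.85, labor force = 2,581.00 thousand.
After the second change, unemployed and labor force both rise by 105.18 → E = 2,358.15, U = 328.03, labor force = 2,686.18 thousand.
New unemployment rate = 328.03 / 2,686.18 = 12.21%.

New unemployment rate ≈ 12.21%.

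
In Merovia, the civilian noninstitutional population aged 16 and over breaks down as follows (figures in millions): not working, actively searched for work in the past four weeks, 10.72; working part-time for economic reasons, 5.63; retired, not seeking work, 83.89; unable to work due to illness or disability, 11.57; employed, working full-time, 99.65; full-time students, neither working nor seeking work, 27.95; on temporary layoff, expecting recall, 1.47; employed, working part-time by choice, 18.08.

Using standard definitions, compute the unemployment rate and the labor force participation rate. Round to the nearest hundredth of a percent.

Employed = 5.63 + 99.65 + 18.08 = 123.36 million (anyone who worked, including part-time for economic reasons, counts as employed).
Unemployed = 10.72 + 1.47 = 12.19 million (jobless and actively searching, or on temporary layoff).
Labor force = 123.36 + 12.19 = 135.55 million.
Not in labor force = 83.89 + 11.57 + 27.95 = 123.41 million (those not working and not actively searching are outside the labor force).
Civilian working-age population = 135.55 + 123.41 = 258.96 million.
Unemployment rate = 12.19 / 135.55 = 8.99%.
Labor force participation rate = 135.55 / 258.96 = 52.34%.

Unemployment rate ≈ 8.99%; labor force participation rate ≈ 52.34%.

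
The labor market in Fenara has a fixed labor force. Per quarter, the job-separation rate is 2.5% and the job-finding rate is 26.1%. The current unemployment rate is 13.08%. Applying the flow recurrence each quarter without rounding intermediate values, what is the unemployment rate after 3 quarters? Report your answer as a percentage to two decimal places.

With a fixed labor force, u_{t+1} = u_t + s·(1−u_t) − f·u_t = u_t·(1−s−f) + s.
Here 1−s−f = 0.714 and s = 0.025.
u_1 = 0.130800 × 0.714 + 0.025 = 0.118391.
u_2 = 0.118391 × 0.714 + 0.025 = 0.109531.
u_3 = 0.109531 × 0.714 + 0.025 = 0.103205.

Unemployment rate after three quarters ≈ 10.32%.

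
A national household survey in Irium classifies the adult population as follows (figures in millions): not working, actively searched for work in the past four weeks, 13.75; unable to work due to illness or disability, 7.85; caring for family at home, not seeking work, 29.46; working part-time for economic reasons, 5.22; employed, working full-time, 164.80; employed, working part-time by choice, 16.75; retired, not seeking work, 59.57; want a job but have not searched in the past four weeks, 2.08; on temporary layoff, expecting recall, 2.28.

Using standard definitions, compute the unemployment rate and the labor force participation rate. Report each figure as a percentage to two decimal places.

Unemployment rate ≈ 7.90%; labor force participation rate ≈ 67.21%.

Employed = 5.22 + 164.80 + 16.75 = 186.77 million (anyone who worked, including part-time for economic reasons, counts as employed).
Unemployed = 13.75 + 2.28 = 16.03 million (jobless and actively searching, or on temporary layoff).
Labor force = 186.77 + 16.03 = 202.80 million.
Not in labor force = 7.85 + 29.46 + 59.57 + 2.08 = 98.96 million (those not working and not actively searching are outside the labor force — including those who want a job but have given up searching).
Civilian working-age population = 202.80 + 98.96 = 301.76 million.
Unemployment rate = 16.03 / 202.80 = 7.90%.
Labor force participation rate = 202.80 / 301.76 = 67.21%.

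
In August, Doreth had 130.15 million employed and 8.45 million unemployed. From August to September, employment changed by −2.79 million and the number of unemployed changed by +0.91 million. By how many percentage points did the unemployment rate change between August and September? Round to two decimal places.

August: labor force = 130.15 + 8.45 = 138.60; u = 8.45/138.60 = 6.10%.
September: labor force = 127.36 + 9.36 = 136.72; u = 9.36/136.72 = 6.85%.
Change = 6.85% − 6.10% = +0.75 pp.

The unemployment rate changed by +0.75 percentage points.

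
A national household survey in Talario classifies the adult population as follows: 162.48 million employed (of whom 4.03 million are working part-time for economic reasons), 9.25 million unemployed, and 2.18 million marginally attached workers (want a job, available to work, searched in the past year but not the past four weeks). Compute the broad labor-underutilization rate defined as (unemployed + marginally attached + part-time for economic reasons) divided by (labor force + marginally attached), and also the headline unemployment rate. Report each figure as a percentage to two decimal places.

Broad underutilization rate ≈ 8.89%; headline unemployment rate ≈ 5.39%.

Labor force = 162.48 + 9.25 = 171.73 million.
Numerator = 9.25 + 2.18 + 4.03 = 15.46 million.
Denominator = 171.73 + 2.18 = 173.91 million.
Broad rate = 15.46 / 173.91 = 8.89%.
Headline unemployment rate = 9.25 / 171.73 = 5.39%.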